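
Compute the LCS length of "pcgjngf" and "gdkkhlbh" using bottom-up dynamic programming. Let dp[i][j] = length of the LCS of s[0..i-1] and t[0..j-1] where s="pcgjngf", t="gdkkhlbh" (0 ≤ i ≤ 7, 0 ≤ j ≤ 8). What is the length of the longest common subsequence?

1

   ''  g  d  k  k  h  l  b  h
''  0  0  0  0  0  0  0  0  0
 p  0  0  0  0  0  0  0  0  0
 c  0  0  0  0  0  0  0  0  0
 g  0  1  1  1  1  1  1  1  1
 j  0  1  1  1  1  1  1  1  1
 n  0  1  1  1  1  1  1  1  1
 g  0  1  1  1  1  1  1  1  1
 f  0  1  1  1  1  1  1  1  1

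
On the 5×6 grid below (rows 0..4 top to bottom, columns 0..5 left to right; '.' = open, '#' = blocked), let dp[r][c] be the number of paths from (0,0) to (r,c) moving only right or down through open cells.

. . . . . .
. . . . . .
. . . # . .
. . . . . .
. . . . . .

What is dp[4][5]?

66

r\c   0   1   2   3   4   5
  0   1   1   1   1   1   1
  1   1   2   3   4   5   6
  2   1   3   6   0   5  11
  3   1   4  10  10  15  26
  4   1   5  15  25  40  66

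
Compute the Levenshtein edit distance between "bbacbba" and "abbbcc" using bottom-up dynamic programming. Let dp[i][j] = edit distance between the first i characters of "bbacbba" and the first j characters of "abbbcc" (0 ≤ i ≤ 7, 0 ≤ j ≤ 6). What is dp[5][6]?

3

   ''  a  b  b  b  c  c
''  0  1  2  3  4  5  6
 b  1  1  1  2  3  4  5
 b  2  2  1  1  2  3  4
 a  3  2  2  2  2  3  4
 c  4  3  3  3  3  2  3
 b  5  4  3  3  3  3  3
 b  6  5  4  3  3  4  4
 a  7  6  5  4  4  4  5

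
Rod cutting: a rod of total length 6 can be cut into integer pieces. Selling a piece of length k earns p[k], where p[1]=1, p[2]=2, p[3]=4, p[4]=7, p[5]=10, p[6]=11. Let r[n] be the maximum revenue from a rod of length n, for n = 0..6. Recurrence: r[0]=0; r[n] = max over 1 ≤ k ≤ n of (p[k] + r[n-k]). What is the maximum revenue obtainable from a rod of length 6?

11

   n    0    1    2    3    4    5    6
r[n]    0    1    2    4    7   10   11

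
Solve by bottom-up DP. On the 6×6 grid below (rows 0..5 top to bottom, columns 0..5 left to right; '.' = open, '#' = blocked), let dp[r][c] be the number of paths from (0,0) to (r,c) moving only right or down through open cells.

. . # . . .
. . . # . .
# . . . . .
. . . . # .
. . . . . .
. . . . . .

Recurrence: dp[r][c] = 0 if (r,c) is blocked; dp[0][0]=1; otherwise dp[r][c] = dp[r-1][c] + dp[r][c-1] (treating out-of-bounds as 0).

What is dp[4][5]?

22

r\c   0   1   2   3   4   5
  0   1   1   0   0   0   0
  1   1   2   2   0   0   0
  2   0   2   4   4   4   4
  3   0   2   6  10   0   4
  4   0   2   8  18  18  22
  5   0   2  10  28  46  68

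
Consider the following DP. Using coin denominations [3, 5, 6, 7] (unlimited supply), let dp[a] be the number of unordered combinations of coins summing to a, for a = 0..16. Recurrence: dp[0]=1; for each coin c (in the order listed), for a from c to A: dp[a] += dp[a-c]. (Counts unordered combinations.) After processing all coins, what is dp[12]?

after  coin     0     1     2     3     4     5     6     7     8     9    10    11    12    13    14    15    16
          3     1     0     0     1     0     0     1     0     0     1     0     0     1     0     0     1     0
          5     1     0     0     1     0     1     1     0     1     1     1     1     1     1     1     2     1
          6     1     0     0     1     0     1     2     0     1     2     1     2     3     1     2     4     2
          7     1     0     0     1     0     1     2     1     1     2     2     2     4     3     3     5     4

4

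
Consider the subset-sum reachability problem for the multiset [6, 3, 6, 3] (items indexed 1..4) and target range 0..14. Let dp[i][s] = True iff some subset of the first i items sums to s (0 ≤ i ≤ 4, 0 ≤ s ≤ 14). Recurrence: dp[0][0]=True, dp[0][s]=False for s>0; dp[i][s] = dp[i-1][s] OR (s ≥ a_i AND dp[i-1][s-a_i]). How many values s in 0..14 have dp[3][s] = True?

i\s   0   1   2   3   4   5   6   7   8   9  10  11  12  13  14
  0   T   F   F   F   F   F   F   F   F   F   F   F   F   F   F
  1   T   F   F   F   F   F   T   F   F   F   F   F   F   F   F
  2   T   F   F   T   F   F   T   F   F   T   F   F   F   F   F
  3   T   F   F   T   F   F   T   F   F   T   F   F   T   F   F
  4   T   F   F   T   F   F   T   F   F   T   F   F   T   F   F

5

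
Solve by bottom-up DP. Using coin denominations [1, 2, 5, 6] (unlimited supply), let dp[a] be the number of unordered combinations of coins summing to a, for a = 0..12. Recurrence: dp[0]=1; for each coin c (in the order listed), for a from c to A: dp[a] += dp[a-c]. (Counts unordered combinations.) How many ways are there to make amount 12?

after  coin     0     1     2     3     4     5     6     7     8     9    10    11    12
          1     1     1     1     1     1     1     1     1     1     1     1     1     1
          2     1     1     2     2     3     3     4     4     5     5     6     6     7
          5     1     1     2     2     3     4     5     6     7     8    10    11    13
          6     1     1     2     2     3     4     6     7     9    10    13    15    19

19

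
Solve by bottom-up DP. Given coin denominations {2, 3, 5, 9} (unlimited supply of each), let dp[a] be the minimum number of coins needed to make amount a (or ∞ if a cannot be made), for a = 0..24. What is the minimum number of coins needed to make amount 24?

 a  0  1  2  3  4  5  6  7  8  9 10 11 12 13 14 15 16 17 18 19 20 21 22 23 24
dp  0  -  1  1  2  1  2  2  2  1  2  2  2  3  2  3  3  3  2  3  3  3  4  3  4
(- denotes ∞ / unreachable)

4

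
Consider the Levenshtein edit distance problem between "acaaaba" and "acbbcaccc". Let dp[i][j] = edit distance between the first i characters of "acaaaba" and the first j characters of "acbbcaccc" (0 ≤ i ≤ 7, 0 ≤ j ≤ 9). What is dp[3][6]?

3

   ''  a  c  b  b  c  a  c  c  c
''  0  1  2  3  4  5  6  7  8  9
 a  1  0  1  2  3  4  5  6  7  8
 c  2  1  0  1  2  3  4  5  6  7
 a  3  2  1  1  2  3  3  4  5  6
 a  4  3  2  2  2  3  3  4  5  6
 a  5  4  3  3  3  3  3  4  5  6
 b  6  5  4  3  3  4  4  4  5  6
 a  7  6  5  4  4  4  4  5  5  6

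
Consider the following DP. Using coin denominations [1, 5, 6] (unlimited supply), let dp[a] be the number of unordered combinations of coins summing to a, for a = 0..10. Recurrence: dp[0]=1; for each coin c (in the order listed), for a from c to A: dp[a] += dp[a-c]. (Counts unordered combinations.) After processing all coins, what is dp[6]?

3

after  coin     0     1     2     3     4     5     6     7     8     9    10
          1     1     1     1     1     1     1     1     1     1     1     1
          5     1     1     1     1     1     2     2     2     2     2     3
          6     1     1     1     1     1     2     3     3     3     3     4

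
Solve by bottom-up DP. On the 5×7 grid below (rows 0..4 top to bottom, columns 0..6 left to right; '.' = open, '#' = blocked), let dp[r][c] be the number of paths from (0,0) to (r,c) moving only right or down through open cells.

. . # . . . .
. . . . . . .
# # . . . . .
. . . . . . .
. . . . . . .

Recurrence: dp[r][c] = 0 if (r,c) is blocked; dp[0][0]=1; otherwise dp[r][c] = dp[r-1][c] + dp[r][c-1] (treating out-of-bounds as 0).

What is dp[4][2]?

2

r\c   0   1   2   3   4   5   6
  0   1   1   0   0   0   0   0
  1   1   2   2   2   2   2   2
  2   0   0   2   4   6   8  10
  3   0   0   2   6  12  20  30
  4   0   0   2   8  20  40  70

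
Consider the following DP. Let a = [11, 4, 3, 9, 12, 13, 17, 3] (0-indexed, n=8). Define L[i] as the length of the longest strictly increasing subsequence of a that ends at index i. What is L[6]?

   i    0    1    2    3    4    5    6    7
a[i]   11    4    3    9   12   13   17    3
L[i]    1    1    1    2    3    4    5    1

5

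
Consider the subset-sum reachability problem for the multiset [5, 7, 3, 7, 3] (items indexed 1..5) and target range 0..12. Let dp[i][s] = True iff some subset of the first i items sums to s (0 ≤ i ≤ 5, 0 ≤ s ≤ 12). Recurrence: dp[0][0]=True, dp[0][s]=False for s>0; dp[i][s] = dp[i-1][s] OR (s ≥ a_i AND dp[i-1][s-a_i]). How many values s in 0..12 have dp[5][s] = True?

i\s   0   1   2   3   4   5   6   7   8   9  10  11  12
  0   T   F   F   F   F   F   F   F   F   F   F   F   F
  1   T   F   F   F   F   T   F   F   F   F   F   F   F
  2   T   F   F   F   F   T   F   T   F   F   F   F   T
  3   T   F   F   T   F   T   F   T   T   F   T   F   T
  4   T   F   F   T   F   T   F   T   T   F   T   F   T
  5   T   F   F   T   F   T   T   T   T   F   T   T   T

9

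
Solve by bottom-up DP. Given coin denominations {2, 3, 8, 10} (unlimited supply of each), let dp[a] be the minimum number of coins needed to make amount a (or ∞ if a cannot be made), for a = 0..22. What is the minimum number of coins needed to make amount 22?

 a  0  1  2  3  4  5  6  7  8  9 10 11 12 13 14 15 16 17 18 19 20 21 22
dp  0  -  1  1  2  2  2  3  1  3  1  2  2  2  3  3  2  4  2  3  2  3  3
(- denotes ∞ / unreachable)

3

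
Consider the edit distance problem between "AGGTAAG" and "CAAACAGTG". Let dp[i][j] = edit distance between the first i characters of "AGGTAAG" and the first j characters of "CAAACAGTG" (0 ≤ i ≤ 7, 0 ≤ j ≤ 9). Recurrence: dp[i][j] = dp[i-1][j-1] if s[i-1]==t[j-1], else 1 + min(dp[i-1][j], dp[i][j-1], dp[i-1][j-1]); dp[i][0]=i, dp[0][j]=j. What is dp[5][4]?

   ''  C  A  A  A  C  A  G  T  G
''  0  1  2  3  4  5  6  7  8  9
 A  1  1  1  2  3  4  5  6  7  8
 G  2  2  2  2  3  4  5  5  6  7
 G  3  3  3  3  3  4  5  5  6  6
 T  4  4  4  4  4  4  5  6  5  6
 A  5  5  4  4  4  5  4  5  6  6
 A  6  6  5  4  4  5  5  5  6  7
 G  7  7  6  5  5  5  6  5  6  6

4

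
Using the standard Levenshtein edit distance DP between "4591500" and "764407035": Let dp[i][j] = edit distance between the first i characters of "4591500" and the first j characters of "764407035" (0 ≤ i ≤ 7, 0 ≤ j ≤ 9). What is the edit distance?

   ''  7  6  4  4  0  7  0  3  5
''  0  1  2  3  4  5  6  7  8  9
 4  1  1  2  2  3  4  5  6  7  8
 5  2  2  2  3  3  4  5  6  7  7
 9  3  3  3  3  4  4  5  6  7  8
 1  4  4  4  4  4  5  5  6  7  8
 5  5  5  5  5  5  5  6  6  7  7
 0  6  6  6  6  6  5  6  6  7  8
 0  7  7  7  7  7  6  6  6  7  8

8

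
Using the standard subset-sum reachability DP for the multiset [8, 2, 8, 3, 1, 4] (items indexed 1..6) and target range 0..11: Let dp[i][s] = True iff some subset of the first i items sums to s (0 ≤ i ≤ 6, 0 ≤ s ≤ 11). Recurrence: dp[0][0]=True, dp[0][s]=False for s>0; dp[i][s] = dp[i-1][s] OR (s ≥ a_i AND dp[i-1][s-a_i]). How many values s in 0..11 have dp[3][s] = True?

i\s   0   1   2   3   4   5   6   7   8   9  10  11
  0   T   F   F   F   F   F   F   F   F   F   F   F
  1   T   F   F   F   F   F   F   F   T   F   F   F
  2   T   F   T   F   F   F   F   F   T   F   T   F
  3   T   F   T   F   F   F   F   F   T   F   T   F
  4   T   F   T   T   F   T   F   F   T   F   T   T
  5   T   T   T   T   T   T   T   F   T   T   T   T
  6   T   T   T   T   T   T   T   T   T   T   T   T

4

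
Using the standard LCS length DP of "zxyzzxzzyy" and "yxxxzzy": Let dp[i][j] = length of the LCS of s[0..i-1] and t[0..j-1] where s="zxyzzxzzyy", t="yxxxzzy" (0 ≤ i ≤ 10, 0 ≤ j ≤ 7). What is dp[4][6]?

2

   ''  y  x  x  x  z  z  y
''  0  0  0  0  0  0  0  0
 z  0  0  0  0  0  1  1  1
 x  0  0  1  1  1  1  1  1
 y  0  1  1  1  1  1  1  2
 z  0  1  1  1  1  2  2  2
 z  0  1  1  1  1  2  3  3
 x  0  1  2  2  2  2  3  3
 z  0  1  2  2  2  3  3  3
 z  0  1  2  2  2  3  4  4
 y  0  1  2  2  2  3  4  5
 y  0  1  2  2  2  3  4  5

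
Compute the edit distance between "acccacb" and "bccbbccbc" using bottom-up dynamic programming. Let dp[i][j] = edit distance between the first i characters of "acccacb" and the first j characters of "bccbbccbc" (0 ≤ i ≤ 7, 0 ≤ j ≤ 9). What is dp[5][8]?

5

   ''  b  c  c  b  b  c  c  b  c
''  0  1  2  3  4  5  6  7  8  9
 a  1  1  2  3  4  5  6  7  8  9
 c  2  2  1  2  3  4  5  6  7  8
 c  3  3  2  1  2  3  4  5  6  7
 c  4  4  3  2  2  3  3  4  5  6
 a  5  5  4  3  3  3  4  4  5  6
 c  6  6  5  4  4  4  3  4  5  5
 b  7  6  6  5  4  4  4  4  4  5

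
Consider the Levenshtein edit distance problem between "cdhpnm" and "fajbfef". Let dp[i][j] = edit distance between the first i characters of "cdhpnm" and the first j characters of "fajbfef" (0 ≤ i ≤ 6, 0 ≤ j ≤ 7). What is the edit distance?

7

   ''  f  a  j  b  f  e  f
''  0  1  2  3  4  5  6  7
 c  1  1  2  3  4  5  6  7
 d  2  2  2  3  4  5  6  7
 h  3  3  3  3  4  5  6  7
 p  4  4  4  4  4  5  6  7
 n  5  5  5  5  5  5  6  7
 m  6  6  6  6  6  6  6  7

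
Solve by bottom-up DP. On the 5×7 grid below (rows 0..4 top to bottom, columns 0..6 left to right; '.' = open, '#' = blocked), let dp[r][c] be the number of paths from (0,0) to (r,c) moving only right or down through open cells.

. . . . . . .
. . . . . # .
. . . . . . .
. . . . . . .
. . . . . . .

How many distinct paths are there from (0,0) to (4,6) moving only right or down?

186

r\c   0   1   2   3   4   5   6
  0   1   1   1   1   1   1   1
  1   1   2   3   4   5   0   1
  2   1   3   6  10  15  15  16
  3   1   4  10  20  35  50  66
  4   1   5  15  35  70 120 186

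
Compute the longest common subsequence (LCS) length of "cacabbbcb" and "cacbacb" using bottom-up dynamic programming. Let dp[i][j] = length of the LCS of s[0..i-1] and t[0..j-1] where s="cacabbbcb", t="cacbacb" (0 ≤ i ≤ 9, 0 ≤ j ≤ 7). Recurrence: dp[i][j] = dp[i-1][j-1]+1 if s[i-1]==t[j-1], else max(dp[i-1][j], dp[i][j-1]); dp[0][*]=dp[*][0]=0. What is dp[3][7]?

3

   ''  c  a  c  b  a  c  b
''  0  0  0  0  0  0  0  0
 c  0  1  1  1  1  1  1  1
 a  0  1  2  2  2  2  2  2
 c  0  1  2  3  3  3  3  3
 a  0  1  2  3  3  4  4  4
 b  0  1  2  3  4  4  4  5
 b  0  1  2  3  4  4  4  5
 b  0  1  2  3  4  4  4  5
 c  0  1  2  3  4  4  5  5
 b  0  1  2  3  4  4  5  6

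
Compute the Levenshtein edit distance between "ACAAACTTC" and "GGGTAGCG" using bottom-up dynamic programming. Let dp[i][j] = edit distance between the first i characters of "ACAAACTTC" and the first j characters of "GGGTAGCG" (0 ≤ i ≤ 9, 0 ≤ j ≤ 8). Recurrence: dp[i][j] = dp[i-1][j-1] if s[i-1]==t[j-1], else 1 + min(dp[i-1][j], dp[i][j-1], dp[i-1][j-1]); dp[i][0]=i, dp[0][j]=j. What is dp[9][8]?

8

   ''  G  G  G  T  A  G  C  G
''  0  1  2  3  4  5  6  7  8
 A  1  1  2  3  4  4  5  6  7
 C  2  2  2  3  4  5  5  5  6
 A  3  3  3  3  4  4  5  6  6
 A  4  4  4  4  4  4  5  6  7
 A  5  5  5  5  5  4  5  6  7
 C  6  6  6  6  6  5  5  5  6
 T  7  7  7  7  6  6  6  6  6
 T  8  8  8  8  7  7  7  7  7
 C  9  9  9  9  8  8  8  7  8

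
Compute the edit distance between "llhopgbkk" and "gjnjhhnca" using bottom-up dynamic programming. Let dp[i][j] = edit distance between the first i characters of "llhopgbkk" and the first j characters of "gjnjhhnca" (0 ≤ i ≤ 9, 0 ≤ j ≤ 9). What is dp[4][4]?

   ''  g  j  n  j  h  h  n  c  a
''  0  1  2  3  4  5  6  7  8  9
 l  1  1  2  3  4  5  6  7  8  9
 l  2  2  2  3  4  5  6  7  8  9
 h  3  3  3  3  4  4  5  6  7  8
 o  4  4  4  4  4  5  5  6  7  8
 p  5  5  5  5  5  5  6  6  7  8
 g  6  5  6  6  6  6  6  7  7  8
 b  7  6  6  7  7  7  7  7  8  8
 k  8  7  7  7  8  8  8  8  8  9
 k  9  8  8  8  8  9  9  9  9  9

4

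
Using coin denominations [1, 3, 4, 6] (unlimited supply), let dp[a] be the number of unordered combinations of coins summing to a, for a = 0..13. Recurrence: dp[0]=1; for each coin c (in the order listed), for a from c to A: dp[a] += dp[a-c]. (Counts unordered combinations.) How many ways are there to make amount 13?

after  coin     0     1     2     3     4     5     6     7     8     9    10    11    12    13
          1     1     1     1     1     1     1     1     1     1     1     1     1     1     1
          3     1     1     1     2     2     2     3     3     3     4     4     4     5     5
          4     1     1     1     2     3     3     4     5     6     7     8     9    11    12
          6     1     1     1     2     3     3     5     6     7     9    11    12    16    18

18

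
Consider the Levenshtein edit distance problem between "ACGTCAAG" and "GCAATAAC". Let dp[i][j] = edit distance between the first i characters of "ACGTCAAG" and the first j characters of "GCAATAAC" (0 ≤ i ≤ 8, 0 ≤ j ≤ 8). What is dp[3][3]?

2

   ''  G  C  A  A  T  A  A  C
''  0  1  2  3  4  5  6  7  8
 A  1  1  2  2  3  4  5  6  7
 C  2  2  1  2  3  4  5  6  6
 G  3  2  2  2  3  4  5  6  7
 T  4  3  3  3  3  3  4  5  6
 C  5  4  3  4  4  4  4  5  5
 A  6  5  4  3  4  5  4  4  5
 A  7  6  5  4  3  4  5  4  5
 G  8  7  6  5  4  4  5  5  5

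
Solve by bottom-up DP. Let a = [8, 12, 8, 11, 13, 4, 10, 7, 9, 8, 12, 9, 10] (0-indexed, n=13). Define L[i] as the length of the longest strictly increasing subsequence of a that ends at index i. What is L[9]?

   i    0    1    2    3    4    5    6    7    8    9   10   11   12
a[i]    8   12    8   11   13    4   10    7    9    8   12    9   10
L[i]    1    2    1    2    3    1    2    2    3    3    4    4    5

3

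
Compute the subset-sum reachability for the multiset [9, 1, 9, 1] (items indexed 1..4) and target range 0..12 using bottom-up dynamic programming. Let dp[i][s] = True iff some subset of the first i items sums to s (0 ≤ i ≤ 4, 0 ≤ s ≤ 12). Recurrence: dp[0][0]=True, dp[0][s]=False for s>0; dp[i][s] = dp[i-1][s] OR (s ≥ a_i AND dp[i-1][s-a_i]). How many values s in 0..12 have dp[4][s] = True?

i\s   0   1   2   3   4   5   6   7   8   9  10  11  12
  0   T   F   F   F   F   F   F   F   F   F   F   F   F
  1   T   F   F   F   F   F   F   F   F   T   F   F   F
  2   T   T   F   F   F   F   F   F   F   T   T   F   F
  3   T   T   F   F   F   F   F   F   F   T   T   F   F
  4   T   T   T   F   F   F   F   F   F   T   T   T   F

6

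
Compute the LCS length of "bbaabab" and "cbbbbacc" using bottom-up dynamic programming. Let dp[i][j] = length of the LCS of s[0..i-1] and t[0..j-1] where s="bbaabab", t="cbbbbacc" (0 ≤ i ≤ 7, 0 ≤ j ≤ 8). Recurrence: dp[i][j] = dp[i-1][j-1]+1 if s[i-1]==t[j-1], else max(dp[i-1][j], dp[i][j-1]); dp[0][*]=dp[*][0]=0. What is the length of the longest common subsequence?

   ''  c  b  b  b  b  a  c  c
''  0  0  0  0  0  0  0  0  0
 b  0  0  1  1  1  1  1  1  1
 b  0  0  1  2  2  2  2  2  2
 a  0  0  1  2  2  2  3  3  3
 a  0  0  1  2  2  2  3  3  3
 b  0  0  1  2  3  3  3  3  3
 a  0  0  1  2  3  3  4  4  4
 b  0  0  1  2  3  4  4  4  4

4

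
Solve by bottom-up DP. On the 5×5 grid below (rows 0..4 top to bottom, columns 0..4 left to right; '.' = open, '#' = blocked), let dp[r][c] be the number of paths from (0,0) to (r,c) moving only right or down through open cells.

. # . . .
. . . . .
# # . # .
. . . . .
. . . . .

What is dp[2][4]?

r\c   0   1   2   3   4
  0   1   0   0   0   0
  1   1   1   1   1   1
  2   0   0   1   0   1
  3   0   0   1   1   2
  4   0   0   1   2   4

1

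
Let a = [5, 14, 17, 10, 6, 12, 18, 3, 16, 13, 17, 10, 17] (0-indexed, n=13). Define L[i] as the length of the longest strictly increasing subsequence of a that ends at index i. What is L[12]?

   i    0    1    2    3    4    5    6    7    8    9   10   11   12
a[i]    5   14   17   10    6   12   18    3   16   13   17   10   17
L[i]    1    2    3    2    2    3    4    1    4    4    5    3    5

5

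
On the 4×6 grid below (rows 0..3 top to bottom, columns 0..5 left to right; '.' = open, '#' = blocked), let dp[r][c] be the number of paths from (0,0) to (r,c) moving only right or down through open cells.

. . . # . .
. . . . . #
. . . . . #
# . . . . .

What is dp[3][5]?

30

r\c   0   1   2   3   4   5
  0   1   1   1   0   0   0
  1   1   2   3   3   3   0
  2   1   3   6   9  12   0
  3   0   3   9  18  30  30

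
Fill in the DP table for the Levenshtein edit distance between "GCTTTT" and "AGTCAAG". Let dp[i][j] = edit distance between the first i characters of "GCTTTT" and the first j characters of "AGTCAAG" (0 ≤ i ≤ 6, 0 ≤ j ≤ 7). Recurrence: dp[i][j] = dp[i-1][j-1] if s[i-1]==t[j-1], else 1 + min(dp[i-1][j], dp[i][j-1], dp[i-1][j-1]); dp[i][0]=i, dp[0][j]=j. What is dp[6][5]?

   ''  A  G  T  C  A  A  G
''  0  1  2  3  4  5  6  7
 G  1  1  1  2  3  4  5  6
 C  2  2  2  2  2  3  4  5
 T  3  3  3  2  3  3  4  5
 T  4  4  4  3  3  4  4  5
 T  5  5  5  4  4  4  5  5
 T  6  6  6  5  5  5  5  6

5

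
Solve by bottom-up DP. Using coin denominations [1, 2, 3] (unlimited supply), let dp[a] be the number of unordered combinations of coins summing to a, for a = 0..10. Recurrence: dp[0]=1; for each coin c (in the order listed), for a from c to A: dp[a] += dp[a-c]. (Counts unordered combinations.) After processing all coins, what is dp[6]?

after  coin     0     1     2     3     4     5     6     7     8     9    10
          1     1     1     1     1     1     1     1     1     1     1     1
          2     1     1     2     2     3     3     4     4     5     5     6
          3     1     1     2     3     4     5     7     8    10    12    14

7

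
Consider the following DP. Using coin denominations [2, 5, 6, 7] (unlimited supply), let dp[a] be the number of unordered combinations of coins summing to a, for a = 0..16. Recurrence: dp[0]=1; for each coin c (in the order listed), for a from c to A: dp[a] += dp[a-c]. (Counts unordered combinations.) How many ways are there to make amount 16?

7

after  coin     0     1     2     3     4     5     6     7     8     9    10    11    12    13    14    15    16
          2     1     0     1     0     1     0     1     0     1     0     1     0     1     0     1     0     1
          5     1     0     1     0     1     1     1     1     1     1     2     1     2     1     2     2     2
          6     1     0     1     0     1     1     2     1     2     1     3     2     4     2     4     3     5
          7     1     0     1     0     1     1     2     2     2     2     3     3     5     4     6     5     7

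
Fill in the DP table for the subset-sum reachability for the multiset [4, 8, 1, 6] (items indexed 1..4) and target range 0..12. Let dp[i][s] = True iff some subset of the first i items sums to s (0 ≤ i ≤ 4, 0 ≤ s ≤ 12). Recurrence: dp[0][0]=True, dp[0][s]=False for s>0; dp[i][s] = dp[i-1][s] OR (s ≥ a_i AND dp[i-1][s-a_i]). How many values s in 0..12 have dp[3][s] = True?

i\s   0   1   2   3   4   5   6   7   8   9  10  11  12
  0   T   F   F   F   F   F   F   F   F   F   F   F   F
  1   T   F   F   F   T   F   F   F   F   F   F   F   F
  2   T   F   F   F   T   F   F   F   T   F   F   F   T
  3   T   T   F   F   T   T   F   F   T   T   F   F   T
  4   T   T   F   F   T   T   T   T   T   T   T   T   T

7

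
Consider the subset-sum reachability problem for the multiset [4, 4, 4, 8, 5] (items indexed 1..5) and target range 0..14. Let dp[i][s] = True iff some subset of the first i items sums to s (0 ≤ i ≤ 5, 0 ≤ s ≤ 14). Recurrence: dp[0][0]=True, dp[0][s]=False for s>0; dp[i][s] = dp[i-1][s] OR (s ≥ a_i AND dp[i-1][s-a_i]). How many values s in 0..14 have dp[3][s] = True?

4

i\s   0   1   2   3   4   5   6   7   8   9  10  11  12  13  14
  0   T   F   F   F   F   F   F   F   F   F   F   F   F   F   F
  1   T   F   F   F   T   F   F   F   F   F   F   F   F   F   F
  2   T   F   F   F   T   F   F   F   T   F   F   F   F   F   F
  3   T   F   F   F   T   F   F   F   T   F   F   F   T   F   F
  4   T   F   F   F   T   F   F   F   T   F   F   F   T   F   F
  5   T   F   F   F   T   T   F   F   T   T   F   F   T   T   F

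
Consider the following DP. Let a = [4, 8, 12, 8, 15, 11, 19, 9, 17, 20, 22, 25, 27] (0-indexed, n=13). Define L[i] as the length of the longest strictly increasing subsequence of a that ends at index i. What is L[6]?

5

   i    0    1    2    3    4    5    6    7    8    9   10   11   12
a[i]    4    8   12    8   15   11   19    9   17   20   22   25   27
L[i]    1    2    3    2    4    3    5    3    5    6    7    8    9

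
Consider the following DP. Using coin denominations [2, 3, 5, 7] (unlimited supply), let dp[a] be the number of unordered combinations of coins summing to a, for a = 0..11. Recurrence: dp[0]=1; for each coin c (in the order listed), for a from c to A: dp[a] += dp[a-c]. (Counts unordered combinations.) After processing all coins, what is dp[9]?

after  coin     0     1     2     3     4     5     6     7     8     9    10    11
          2     1     0     1     0     1     0     1     0     1     0     1     0
          3     1     0     1     1     1     1     2     1     2     2     2     2
          5     1     0     1     1     1     2     2     2     3     3     4     4
          7     1     0     1     1     1     2     2     3     3     4     5     5

4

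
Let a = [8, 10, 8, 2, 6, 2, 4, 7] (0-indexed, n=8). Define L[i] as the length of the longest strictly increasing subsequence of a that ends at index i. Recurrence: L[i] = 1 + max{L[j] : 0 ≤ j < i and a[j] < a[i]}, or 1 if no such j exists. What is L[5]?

1

   i    0    1    2    3    4    5    6    7
a[i]    8   10    8    2    6    2    4    7
L[i]    1    2    1    1    2    1    2    3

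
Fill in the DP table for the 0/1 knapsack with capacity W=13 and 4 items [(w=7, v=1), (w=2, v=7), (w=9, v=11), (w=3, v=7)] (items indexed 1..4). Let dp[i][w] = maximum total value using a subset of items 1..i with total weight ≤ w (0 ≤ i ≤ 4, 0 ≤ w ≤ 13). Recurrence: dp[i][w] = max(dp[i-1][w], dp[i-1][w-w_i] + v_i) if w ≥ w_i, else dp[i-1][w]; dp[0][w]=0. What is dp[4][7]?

i\w   0   1   2   3   4   5   6   7   8   9  10  11  12  13
  0   0   0   0   0   0   0   0   0   0   0   0   0   0   0
  1   0   0   0   0   0   0   0   1   1   1   1   1   1   1
  2   0   0   7   7   7   7   7   7   7   8   8   8   8   8
  3   0   0   7   7   7   7   7   7   7  11  11  18  18  18
  4   0   0   7   7   7  14  14  14  14  14  14  18  18  18

14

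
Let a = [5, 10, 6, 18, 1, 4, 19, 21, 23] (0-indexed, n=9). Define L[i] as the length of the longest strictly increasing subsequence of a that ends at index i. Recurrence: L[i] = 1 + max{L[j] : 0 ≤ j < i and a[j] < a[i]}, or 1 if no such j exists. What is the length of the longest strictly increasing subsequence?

   i    0    1    2    3    4    5    6    7    8
a[i]    5   10    6   18    1    4   19   21   23
L[i]    1    2    2    3    1    2    4    5    6

6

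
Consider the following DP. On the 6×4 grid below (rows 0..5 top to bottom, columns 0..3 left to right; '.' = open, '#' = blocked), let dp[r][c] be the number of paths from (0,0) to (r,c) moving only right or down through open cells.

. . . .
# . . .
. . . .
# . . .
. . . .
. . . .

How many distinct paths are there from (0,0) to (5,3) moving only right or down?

r\c   0   1   2   3
  0   1   1   1   1
  1   0   1   2   3
  2   0   1   3   6
  3   0   1   4  10
  4   0   1   5  15
  5   0   1   6  21

21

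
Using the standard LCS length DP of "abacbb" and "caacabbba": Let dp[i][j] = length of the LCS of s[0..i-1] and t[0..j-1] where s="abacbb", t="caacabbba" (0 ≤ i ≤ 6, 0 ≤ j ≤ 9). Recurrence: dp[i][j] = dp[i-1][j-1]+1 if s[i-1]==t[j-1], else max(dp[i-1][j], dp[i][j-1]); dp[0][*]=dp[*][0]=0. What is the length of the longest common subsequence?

5

   ''  c  a  a  c  a  b  b  b  a
''  0  0  0  0  0  0  0  0  0  0
 a  0  0  1  1  1  1  1  1  1  1
 b  0  0  1  1  1  1  2  2  2  2
 a  0  0  1  2  2  2  2  2  2  3
 c  0  1  1  2  3  3  3  3  3  3
 b  0  1  1  2  3  3  4  4  4  4
 b  0  1  1  2  3  3  4  5  5  5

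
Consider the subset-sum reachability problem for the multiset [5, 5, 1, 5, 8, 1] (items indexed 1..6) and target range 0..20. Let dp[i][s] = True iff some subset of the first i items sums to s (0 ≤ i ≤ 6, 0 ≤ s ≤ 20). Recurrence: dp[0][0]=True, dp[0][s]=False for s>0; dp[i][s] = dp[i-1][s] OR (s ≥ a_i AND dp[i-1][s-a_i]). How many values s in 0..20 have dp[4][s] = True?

i\s   0   1   2   3   4   5   6   7   8   9  10  11  12  13  14  15  16  17  18  19  20
  0   T   F   F   F   F   F   F   F   F   F   F   F   F   F   F   F   F   F   F   F   F
  1   T   F   F   F   F   T   F   F   F   F   F   F   F   F   F   F   F   F   F   F   F
  2   T   F   F   F   F   T   F   F   F   F   T   F   F   F   F   F   F   F   F   F   F
  3   T   T   F   F   F   T   T   F   F   F   T   T   F   F   F   F   F   F   F   F   F
  4   T   T   F   F   F   T   T   F   F   F   T   T   F   F   F   T   T   F   F   F   F
  5   T   T   F   F   F   T   T   F   T   T   T   T   F   T   T   T   T   F   T   T   F
  6   T   T   T   F   F   T   T   T   T   T   T   T   T   T   T   T   T   T   T   T   T

8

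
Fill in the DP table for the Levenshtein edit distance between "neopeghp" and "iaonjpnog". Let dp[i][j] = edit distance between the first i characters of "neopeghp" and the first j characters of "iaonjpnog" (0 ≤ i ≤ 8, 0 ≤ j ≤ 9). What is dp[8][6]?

6

   ''  i  a  o  n  j  p  n  o  g
''  0  1  2  3  4  5  6  7  8  9
 n  1  1  2  3  3  4  5  6  7  8
 e  2  2  2  3  4  4  5  6  7  8
 o  3  3  3  2  3  4  5  6  6  7
 p  4  4  4  3  3  4  4  5  6  7
 e  5  5  5  4  4  4  5  5  6  7
 g  6  6  6  5  5  5  5  6  6  6
 h  7  7  7  6  6  6  6  6  7  7
 p  8  8  8  7  7  7  6  7  7  8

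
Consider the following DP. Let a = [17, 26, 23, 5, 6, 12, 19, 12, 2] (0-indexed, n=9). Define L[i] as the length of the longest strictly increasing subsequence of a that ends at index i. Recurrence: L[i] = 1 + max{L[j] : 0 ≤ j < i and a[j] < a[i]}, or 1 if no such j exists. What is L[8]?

1

   i    0    1    2    3    4    5    6    7    8
a[i]   17   26   23    5    6   12   19   12    2
L[i]    1    2    2    1    2    3    4    3    1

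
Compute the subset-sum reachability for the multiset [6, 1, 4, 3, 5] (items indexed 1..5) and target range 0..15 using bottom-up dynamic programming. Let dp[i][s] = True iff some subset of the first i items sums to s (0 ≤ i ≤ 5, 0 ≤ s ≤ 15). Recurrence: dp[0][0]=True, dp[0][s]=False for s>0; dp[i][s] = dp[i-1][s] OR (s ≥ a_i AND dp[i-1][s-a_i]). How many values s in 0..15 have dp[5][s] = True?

15

i\s   0   1   2   3   4   5   6   7   8   9  10  11  12  13  14  15
  0   T   F   F   F   F   F   F   F   F   F   F   F   F   F   F   F
  1   T   F   F   F   F   F   T   F   F   F   F   F   F   F   F   F
  2   T   T   F   F   F   F   T   T   F   F   F   F   F   F   F   F
  3   T   T   F   F   T   T   T   T   F   F   T   T   F   F   F   F
  4   T   T   F   T   T   T   T   T   T   T   T   T   F   T   T   F
  5   T   T   F   T   T   T   T   T   T   T   T   T   T   T   T   T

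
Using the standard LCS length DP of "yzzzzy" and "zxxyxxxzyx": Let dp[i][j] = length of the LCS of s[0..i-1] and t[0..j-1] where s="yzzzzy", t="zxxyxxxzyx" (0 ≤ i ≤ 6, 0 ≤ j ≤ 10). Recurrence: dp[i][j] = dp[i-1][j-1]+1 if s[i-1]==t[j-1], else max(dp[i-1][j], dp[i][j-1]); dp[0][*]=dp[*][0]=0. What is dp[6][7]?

   ''  z  x  x  y  x  x  x  z  y  x
''  0  0  0  0  0  0  0  0  0  0  0
 y  0  0  0  0  1  1  1  1  1  1  1
 z  0  1  1  1  1  1  1  1  2  2  2
 z  0  1  1  1  1  1  1  1  2  2  2
 z  0  1  1  1  1  1  1  1  2  2  2
 z  0  1  1  1  1  1  1  1  2  2  2
 y  0  1  1  1  2  2  2  2  2  3  3

2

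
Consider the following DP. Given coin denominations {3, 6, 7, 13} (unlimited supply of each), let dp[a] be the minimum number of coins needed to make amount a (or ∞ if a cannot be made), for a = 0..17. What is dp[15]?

 a  0  1  2  3  4  5  6  7  8  9 10 11 12 13 14 15 16 17
dp  0  -  -  1  -  -  1  1  -  2  2  -  2  1  2  3  2  3
(- denotes ∞ / unreachable)

3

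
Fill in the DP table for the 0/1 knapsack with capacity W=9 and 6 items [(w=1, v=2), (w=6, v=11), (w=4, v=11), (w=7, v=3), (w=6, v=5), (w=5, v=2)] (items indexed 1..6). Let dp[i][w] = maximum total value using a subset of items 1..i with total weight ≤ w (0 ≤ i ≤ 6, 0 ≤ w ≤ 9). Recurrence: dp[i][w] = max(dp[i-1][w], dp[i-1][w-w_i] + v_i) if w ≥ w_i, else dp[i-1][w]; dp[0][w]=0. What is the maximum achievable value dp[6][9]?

i\w   0   1   2   3   4   5   6   7   8   9
  0   0   0   0   0   0   0   0   0   0   0
  1   0   2   2   2   2   2   2   2   2   2
  2   0   2   2   2   2   2  11  13  13  13
  3   0   2   2   2  11  13  13  13  13  13
  4   0   2   2   2  11  13  13  13  13  13
  5   0   2   2   2  11  13  13  13  13  13
  6   0   2   2   2  11  13  13  13  13  13

13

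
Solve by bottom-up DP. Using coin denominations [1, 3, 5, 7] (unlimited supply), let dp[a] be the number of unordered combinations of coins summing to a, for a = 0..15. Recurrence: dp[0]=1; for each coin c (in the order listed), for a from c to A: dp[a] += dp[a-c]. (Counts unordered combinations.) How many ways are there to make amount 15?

after  coin     0     1     2     3     4     5     6     7     8     9    10    11    12    13    14    15
          1     1     1     1     1     1     1     1     1     1     1     1     1     1     1     1     1
          3     1     1     1     2     2     2     3     3     3     4     4     4     5     5     5     6
          5     1     1     1     2     2     3     4     4     5     6     7     8     9    10    11    13
          7     1     1     1     2     2     3     4     5     6     7     9    10    12    14    16    19

19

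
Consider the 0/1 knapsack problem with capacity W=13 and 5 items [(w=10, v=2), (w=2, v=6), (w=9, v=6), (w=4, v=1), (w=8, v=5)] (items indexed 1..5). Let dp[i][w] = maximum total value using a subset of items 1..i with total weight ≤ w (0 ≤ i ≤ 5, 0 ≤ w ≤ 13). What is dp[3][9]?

6

i\w   0   1   2   3   4   5   6   7   8   9  10  11  12  13
  0   0   0   0   0   0   0   0   0   0   0   0   0   0   0
  1   0   0   0   0   0   0   0   0   0   0   2   2   2   2
  2   0   0   6   6   6   6   6   6   6   6   6   6   8   8
  3   0   0   6   6   6   6   6   6   6   6   6  12  12  12
  4   0   0   6   6   6   6   7   7   7   7   7  12  12  12
  5   0   0   6   6   6   6   7   7   7   7  11  12  12  12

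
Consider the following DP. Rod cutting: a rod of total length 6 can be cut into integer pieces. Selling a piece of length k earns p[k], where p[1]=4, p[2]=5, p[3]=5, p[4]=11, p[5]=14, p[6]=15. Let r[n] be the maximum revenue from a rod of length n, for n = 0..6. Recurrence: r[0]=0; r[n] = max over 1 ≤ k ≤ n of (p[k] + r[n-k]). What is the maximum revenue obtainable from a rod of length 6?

   n    0    1    2    3    4    5    6
r[n]    0    4    8   12   16   20   24

24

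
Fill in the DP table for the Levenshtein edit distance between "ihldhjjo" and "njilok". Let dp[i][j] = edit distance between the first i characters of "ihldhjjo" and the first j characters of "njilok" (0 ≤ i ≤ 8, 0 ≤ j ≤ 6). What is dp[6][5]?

   ''  n  j  i  l  o  k
''  0  1  2  3  4  5  6
 i  1  1  2  2  3  4  5
 h  2  2  2  3  3  4  5
 l  3  3  3  3  3  4  5
 d  4  4  4  4  4  4  5
 h  5  5  5  5  5  5  5
 j  6  6  5  6  6  6  6
 j  7  7  6  6  7  7  7
 o  8  8  7  7  7  7  8

6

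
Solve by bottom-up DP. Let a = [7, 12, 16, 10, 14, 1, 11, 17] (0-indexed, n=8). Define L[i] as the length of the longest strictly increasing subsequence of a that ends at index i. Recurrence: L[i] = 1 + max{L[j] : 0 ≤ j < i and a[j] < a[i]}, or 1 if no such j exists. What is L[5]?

1

   i    0    1    2    3    4    5    6    7
a[i]    7   12   16   10   14    1   11   17
L[i]    1    2    3    2    3    1    3    4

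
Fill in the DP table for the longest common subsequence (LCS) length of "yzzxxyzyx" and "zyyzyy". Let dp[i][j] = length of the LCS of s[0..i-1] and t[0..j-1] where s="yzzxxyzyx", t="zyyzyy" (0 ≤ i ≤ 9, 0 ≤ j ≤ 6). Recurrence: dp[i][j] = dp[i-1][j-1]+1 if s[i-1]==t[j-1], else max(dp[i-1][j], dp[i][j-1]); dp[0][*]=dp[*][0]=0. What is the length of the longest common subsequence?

4

   ''  z  y  y  z  y  y
''  0  0  0  0  0  0  0
 y  0  0  1  1  1  1  1
 z  0  1  1  1  2  2  2
 z  0  1  1  1  2  2  2
 x  0  1  1  1  2  2  2
 x  0  1  1  1  2  2  2
 y  0  1  2  2  2  3  3
 z  0  1  2  2  3  3  3
 y  0  1  2  3  3  4  4
 x  0  1  2  3  3  4  4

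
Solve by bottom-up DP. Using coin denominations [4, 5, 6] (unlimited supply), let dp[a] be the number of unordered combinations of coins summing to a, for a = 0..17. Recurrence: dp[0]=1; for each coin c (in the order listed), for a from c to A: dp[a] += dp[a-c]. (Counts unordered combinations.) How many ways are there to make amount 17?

after  coin     0     1     2     3     4     5     6     7     8     9    10    11    12    13    14    15    16    17
          4     1     0     0     0     1     0     0     0     1     0     0     0     1     0     0     0     1     0
          5     1     0     0     0     1     1     0     0     1     1     1     0     1     1     1     1     1     1
          6     1     0     0     0     1     1     1     0     1     1     2     1     2     1     2     2     3     2

2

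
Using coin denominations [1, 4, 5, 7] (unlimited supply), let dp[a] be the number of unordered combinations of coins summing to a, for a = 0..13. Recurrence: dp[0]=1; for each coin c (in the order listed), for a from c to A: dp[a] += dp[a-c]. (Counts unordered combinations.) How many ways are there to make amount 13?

11

after  coin     0     1     2     3     4     5     6     7     8     9    10    11    12    13
          1     1     1     1     1     1     1     1     1     1     1     1     1     1     1
          4     1     1     1     1     2     2     2     2     3     3     3     3     4     4
          5     1     1     1     1     2     3     3     3     4     5     6     6     7     8
          7     1     1     1     1     2     3     3     4     5     6     7     8    10    11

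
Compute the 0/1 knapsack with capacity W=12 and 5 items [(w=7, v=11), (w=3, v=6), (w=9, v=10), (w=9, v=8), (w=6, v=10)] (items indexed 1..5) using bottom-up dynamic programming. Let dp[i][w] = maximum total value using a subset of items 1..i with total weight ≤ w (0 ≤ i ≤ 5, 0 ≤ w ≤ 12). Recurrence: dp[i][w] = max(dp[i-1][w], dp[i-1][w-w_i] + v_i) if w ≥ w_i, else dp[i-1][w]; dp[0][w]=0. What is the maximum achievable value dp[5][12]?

i\w   0   1   2   3   4   5   6   7   8   9  10  11  12
  0   0   0   0   0   0   0   0   0   0   0   0   0   0
  1   0   0   0   0   0   0   0  11  11  11  11  11  11
  2   0   0   0   6   6   6   6  11  11  11  17  17  17
  3   0   0   0   6   6   6   6  11  11  11  17  17  17
  4   0   0   0   6   6   6   6  11  11  11  17  17  17
  5   0   0   0   6   6   6  10  11  11  16  17  17  17

17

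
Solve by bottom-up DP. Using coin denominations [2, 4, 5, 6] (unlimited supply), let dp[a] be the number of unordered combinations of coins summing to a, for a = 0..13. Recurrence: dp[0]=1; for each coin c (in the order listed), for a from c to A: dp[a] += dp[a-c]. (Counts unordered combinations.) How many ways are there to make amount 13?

after  coin     0     1     2     3     4     5     6     7     8     9    10    11    12    13
          2     1     0     1     0     1     0     1     0     1     0     1     0     1     0
          4     1     0     1     0     2     0     2     0     3     0     3     0     4     0
          5     1     0     1     0     2     1     2     1     3     2     4     2     5     3
          6     1     0     1     0     2     1     3     1     4     2     6     3     8     4

4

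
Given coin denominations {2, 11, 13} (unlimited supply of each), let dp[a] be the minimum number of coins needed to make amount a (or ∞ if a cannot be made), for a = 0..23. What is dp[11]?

1

 a  0  1  2  3  4  5  6  7  8  9 10 11 12 13 14 15 16 17 18 19 20 21 22 23
dp  0  -  1  -  2  -  3  -  4  -  5  1  6  1  7  2  8  3  9  4 10  5  2  6
(- denotes ∞ / unreachable)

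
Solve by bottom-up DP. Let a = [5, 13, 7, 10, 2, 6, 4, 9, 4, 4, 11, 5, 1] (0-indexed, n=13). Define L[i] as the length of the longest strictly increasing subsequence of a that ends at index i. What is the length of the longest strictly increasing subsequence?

4

   i    0    1    2    3    4    5    6    7    8    9   10   11   12
a[i]    5   13    7   10    2    6    4    9    4    4   11    5    1
L[i]    1    2    2    3    1    2    2    3    2    2    4    3    1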